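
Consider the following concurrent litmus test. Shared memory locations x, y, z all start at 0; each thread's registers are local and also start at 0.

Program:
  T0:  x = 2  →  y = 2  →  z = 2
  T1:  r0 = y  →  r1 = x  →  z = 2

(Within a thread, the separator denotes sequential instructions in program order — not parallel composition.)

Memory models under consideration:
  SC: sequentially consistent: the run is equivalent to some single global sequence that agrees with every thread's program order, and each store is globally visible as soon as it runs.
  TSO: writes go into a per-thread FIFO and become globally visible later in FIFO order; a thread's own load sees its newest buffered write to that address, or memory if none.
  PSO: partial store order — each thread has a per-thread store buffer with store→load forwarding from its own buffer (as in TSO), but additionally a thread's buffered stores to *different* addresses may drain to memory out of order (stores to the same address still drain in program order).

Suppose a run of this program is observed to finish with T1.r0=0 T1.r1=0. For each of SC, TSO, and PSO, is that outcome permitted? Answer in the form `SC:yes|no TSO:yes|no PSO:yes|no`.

SC:yes TSO:yes PSO:yes

outcome vector order: (T1.r0,T1.r1)
SC: 3 outcomes — {0/0; 0/2; 2/2}
TSO: 3 outcomes — {0/0; 0/2; 2/2}
PSO: 4 outcomes — {0/0; 0/2; 2/0; 2/2}
target 0/0 ∈ {SC,TSO,PSO}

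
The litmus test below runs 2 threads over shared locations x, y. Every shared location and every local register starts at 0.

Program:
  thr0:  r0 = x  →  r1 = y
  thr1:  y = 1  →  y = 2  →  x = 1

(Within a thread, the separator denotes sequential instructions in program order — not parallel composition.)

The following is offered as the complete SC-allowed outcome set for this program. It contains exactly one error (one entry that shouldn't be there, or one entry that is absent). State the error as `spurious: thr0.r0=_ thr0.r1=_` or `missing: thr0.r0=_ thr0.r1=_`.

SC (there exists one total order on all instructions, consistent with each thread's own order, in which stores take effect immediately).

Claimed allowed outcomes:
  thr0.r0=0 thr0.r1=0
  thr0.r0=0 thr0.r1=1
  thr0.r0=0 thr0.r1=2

missing: thr0.r0=1 thr0.r1=2

outcome vector order: (thr0.r0,thr0.r1)
under SC → 00, 01, 02, 12
SC∖claimed = {12}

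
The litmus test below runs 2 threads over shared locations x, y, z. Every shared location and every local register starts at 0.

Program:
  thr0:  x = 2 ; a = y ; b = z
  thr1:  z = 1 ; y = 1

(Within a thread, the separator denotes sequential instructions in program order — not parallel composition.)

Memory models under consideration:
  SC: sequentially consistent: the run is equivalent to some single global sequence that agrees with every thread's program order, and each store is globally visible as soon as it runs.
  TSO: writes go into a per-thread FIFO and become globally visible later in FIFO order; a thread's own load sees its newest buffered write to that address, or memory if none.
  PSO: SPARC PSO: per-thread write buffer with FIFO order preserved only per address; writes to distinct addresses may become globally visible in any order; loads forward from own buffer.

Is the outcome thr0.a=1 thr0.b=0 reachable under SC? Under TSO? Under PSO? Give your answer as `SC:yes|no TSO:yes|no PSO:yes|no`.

SC:no TSO:no PSO:yes

outcome vector order: (thr0.a,thr0.b)
SC (3): (0,0) (0,1) (1,1)
TSO (3): (0,0) (0,1) (1,1)
PSO (4): (0,0) (0,1) (1,0) (1,1)
target (1,0) ∈ {PSO}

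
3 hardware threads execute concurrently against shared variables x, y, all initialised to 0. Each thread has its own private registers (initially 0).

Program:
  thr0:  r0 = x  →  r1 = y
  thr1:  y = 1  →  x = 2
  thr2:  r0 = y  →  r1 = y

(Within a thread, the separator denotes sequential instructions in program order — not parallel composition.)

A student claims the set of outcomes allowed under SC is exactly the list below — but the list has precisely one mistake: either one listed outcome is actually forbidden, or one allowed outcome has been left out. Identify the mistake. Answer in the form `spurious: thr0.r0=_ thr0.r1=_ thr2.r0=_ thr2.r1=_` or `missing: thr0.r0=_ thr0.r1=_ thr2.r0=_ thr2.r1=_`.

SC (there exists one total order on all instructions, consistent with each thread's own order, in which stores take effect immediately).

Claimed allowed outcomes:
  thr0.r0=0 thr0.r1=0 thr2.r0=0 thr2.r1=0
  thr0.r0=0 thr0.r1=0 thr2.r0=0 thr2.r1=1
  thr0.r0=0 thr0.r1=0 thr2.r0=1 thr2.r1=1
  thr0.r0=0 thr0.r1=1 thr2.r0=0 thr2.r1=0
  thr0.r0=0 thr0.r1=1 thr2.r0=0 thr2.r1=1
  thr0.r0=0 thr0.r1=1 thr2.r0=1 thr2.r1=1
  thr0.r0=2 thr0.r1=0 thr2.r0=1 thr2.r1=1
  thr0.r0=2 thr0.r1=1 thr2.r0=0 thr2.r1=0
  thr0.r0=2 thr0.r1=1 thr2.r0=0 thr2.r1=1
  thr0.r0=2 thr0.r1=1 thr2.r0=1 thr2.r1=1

spurious: thr0.r0=2 thr0.r1=0 thr2.r0=1 thr2.r1=1

outcome vector order: (thr0.r0,thr0.r1,thr2.r0,thr2.r1)
[SC] allowed = {0/0/0/0; 0/0/0/1; 0/0/1/1; 0/1/0/0; 0/1/0/1; 0/1/1/1; 2/1/0/0; 2/1/0/1; 2/1/1/1}
claimed∖SC = {2/0/1/1}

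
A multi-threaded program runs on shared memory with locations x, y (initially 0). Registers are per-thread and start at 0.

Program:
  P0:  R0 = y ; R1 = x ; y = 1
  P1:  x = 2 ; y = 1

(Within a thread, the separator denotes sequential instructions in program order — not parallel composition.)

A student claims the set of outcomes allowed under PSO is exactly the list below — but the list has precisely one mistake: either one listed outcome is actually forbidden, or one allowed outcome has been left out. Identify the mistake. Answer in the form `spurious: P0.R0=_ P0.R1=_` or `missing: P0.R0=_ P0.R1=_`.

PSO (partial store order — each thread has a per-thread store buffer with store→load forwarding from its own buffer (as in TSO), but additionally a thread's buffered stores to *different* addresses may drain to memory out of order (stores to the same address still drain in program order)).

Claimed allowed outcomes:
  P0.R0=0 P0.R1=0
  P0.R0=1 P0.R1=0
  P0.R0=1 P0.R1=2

outcome vector order: (P0.R0,P0.R1)
under PSO → (0,0); (0,2); (1,0); (1,2)
PSO∖claimed = {(0,2)}

missing: P0.R0=0 P0.R1=2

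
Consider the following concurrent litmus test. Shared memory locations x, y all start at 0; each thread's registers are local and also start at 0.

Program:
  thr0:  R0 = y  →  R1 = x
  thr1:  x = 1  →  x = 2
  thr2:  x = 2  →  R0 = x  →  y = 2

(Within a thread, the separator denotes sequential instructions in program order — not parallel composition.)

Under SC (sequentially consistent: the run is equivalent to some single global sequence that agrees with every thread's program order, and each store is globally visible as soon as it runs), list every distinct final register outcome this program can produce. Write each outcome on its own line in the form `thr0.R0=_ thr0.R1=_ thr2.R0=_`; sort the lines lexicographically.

outcome vector order: (thr0.R0,thr0.R1,thr2.R0)
|SC outcomes| = 10

thr0.R0=0 thr0.R1=0 thr2.R0=1
thr0.R0=0 thr0.R1=0 thr2.R0=2
thr0.R0=0 thr0.R1=1 thr2.R0=1
thr0.R0=0 thr0.R1=1 thr2.R0=2
thr0.R0=0 thr0.R1=2 thr2.R0=1
thr0.R0=0 thr0.R1=2 thr2.R0=2
thr0.R0=2 thr0.R1=1 thr2.R0=1
thr0.R0=2 thr0.R1=1 thr2.R0=2
thr0.R0=2 thr0.R1=2 thr2.R0=1
thr0.R0=2 thr0.R1=2 thr2.R0=2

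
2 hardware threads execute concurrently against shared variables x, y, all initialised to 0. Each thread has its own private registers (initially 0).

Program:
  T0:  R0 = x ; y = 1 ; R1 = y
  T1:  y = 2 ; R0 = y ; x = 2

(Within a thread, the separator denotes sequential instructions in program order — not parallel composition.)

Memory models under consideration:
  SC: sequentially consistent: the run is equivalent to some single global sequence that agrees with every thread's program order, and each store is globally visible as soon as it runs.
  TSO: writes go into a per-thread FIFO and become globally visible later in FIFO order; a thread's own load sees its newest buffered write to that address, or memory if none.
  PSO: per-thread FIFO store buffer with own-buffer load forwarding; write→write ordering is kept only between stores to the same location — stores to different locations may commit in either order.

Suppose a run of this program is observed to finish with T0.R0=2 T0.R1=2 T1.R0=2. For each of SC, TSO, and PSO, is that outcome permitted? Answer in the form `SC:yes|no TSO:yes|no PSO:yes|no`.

SC:no TSO:no PSO:yes

outcome vector order: (T0.R0,T0.R1,T1.R0)
under SC → <0 1 1>, <0 1 2>, <0 2 2>, <2 1 2>
under TSO → <0 1 1>, <0 1 2>, <0 2 2>, <2 1 2>
under PSO → <0 1 1>, <0 1 2>, <0 2 2>, <2 1 2>, <2 2 2>
target <2 2 2> ∈ {PSO}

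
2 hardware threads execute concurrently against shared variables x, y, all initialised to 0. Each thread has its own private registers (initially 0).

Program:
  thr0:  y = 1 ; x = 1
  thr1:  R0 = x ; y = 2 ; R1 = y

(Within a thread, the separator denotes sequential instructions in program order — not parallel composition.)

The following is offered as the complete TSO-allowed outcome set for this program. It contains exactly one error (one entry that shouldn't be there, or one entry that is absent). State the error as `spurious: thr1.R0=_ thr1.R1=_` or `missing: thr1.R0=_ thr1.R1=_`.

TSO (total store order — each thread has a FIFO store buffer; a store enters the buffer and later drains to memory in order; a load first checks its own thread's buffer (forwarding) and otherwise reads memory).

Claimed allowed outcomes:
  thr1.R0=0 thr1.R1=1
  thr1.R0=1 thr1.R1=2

outcome vector order: (thr1.R0,thr1.R1)
under TSO → (0,1) (0,2) (1,2)
TSO∖claimed = {(0,2)}

missing: thr1.R0=0 thr1.R1=2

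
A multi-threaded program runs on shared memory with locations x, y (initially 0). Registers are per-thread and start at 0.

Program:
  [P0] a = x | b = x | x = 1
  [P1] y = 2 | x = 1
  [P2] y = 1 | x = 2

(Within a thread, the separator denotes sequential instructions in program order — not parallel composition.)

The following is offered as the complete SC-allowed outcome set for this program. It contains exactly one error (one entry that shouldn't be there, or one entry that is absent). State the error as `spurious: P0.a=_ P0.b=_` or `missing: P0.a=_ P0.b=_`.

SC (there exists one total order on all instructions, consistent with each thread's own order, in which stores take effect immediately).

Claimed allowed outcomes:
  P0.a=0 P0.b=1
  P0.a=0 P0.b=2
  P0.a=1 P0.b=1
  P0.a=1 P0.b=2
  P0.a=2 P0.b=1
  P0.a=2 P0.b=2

missing: P0.a=0 P0.b=0

outcome vector order: (P0.a,P0.b)
SC (7): 0/0 0/1 0/2 1/1 1/2 2/1 2/2
SC∖claimed = {0/0}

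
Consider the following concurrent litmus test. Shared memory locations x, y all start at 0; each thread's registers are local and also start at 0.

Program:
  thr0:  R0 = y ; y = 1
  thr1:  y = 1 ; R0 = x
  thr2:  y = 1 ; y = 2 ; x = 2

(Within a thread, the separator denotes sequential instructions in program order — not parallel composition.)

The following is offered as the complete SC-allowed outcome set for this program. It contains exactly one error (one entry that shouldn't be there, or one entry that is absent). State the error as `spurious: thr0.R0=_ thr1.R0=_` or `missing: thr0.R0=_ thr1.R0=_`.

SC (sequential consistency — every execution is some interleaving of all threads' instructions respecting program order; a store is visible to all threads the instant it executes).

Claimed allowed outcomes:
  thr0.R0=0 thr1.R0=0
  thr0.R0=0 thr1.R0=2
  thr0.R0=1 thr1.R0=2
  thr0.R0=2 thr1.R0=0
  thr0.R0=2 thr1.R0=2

missing: thr0.R0=1 thr1.R0=0

outcome vector order: (thr0.R0,thr1.R0)
[SC] allowed = {00, 02, 10, 12, 20, 22}
SC∖claimed = {10}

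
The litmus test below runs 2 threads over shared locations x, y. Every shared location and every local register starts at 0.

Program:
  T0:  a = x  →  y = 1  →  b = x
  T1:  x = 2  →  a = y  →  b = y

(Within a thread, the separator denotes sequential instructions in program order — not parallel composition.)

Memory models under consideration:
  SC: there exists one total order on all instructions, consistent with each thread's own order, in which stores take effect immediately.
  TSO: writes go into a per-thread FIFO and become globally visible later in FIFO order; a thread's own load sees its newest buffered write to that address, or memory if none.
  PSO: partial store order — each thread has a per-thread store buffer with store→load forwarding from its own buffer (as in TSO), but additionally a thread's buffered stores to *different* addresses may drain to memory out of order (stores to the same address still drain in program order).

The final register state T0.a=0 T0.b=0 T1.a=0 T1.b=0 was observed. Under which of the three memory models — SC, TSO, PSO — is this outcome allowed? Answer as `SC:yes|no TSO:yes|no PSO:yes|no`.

SC:no TSO:yes PSO:yes

outcome vector order: (T0.a,T0.b,T1.a,T1.b)
under SC → (0,0,1,1), (0,2,0,0), (0,2,0,1), (0,2,1,1), (2,2,0,0), (2,2,0,1), (2,2,1,1)
under TSO → (0,0,0,0), (0,0,0,1), (0,0,1,1), (0,2,0,0), (0,2,0,1), (0,2,1,1), (2,2,0,0), (2,2,0,1), (2,2,1,1)
under PSO → (0,0,0,0), (0,0,0,1), (0,0,1,1), (0,2,0,0), (0,2,0,1), (0,2,1,1), (2,2,0,0), (2,2,0,1), (2,2,1,1)
target (0,0,0,0) ∈ {TSO,PSO}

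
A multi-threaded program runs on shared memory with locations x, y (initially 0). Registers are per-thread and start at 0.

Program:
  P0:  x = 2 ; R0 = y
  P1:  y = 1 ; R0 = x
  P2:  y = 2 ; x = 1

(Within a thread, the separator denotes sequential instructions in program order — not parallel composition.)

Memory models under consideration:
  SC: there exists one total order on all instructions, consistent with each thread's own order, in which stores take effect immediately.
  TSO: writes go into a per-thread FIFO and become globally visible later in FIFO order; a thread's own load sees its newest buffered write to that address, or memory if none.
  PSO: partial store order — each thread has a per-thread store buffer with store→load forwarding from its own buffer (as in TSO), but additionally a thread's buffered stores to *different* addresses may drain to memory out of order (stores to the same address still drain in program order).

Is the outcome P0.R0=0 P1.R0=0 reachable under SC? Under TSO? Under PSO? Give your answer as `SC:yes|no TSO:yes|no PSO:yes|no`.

SC:no TSO:yes PSO:yes

outcome vector order: (P0.R0,P1.R0)
SC (8): (0,1); (0,2); (1,0); (1,1); (1,2); (2,0); (2,1); (2,2)
TSO (9): (0,0); (0,1); (0,2); (1,0); (1,1); (1,2); (2,0); (2,1); (2,2)
PSO (9): (0,0); (0,1); (0,2); (1,0); (1,1); (1,2); (2,0); (2,1); (2,2)
target (0,0) ∈ {TSO,PSO}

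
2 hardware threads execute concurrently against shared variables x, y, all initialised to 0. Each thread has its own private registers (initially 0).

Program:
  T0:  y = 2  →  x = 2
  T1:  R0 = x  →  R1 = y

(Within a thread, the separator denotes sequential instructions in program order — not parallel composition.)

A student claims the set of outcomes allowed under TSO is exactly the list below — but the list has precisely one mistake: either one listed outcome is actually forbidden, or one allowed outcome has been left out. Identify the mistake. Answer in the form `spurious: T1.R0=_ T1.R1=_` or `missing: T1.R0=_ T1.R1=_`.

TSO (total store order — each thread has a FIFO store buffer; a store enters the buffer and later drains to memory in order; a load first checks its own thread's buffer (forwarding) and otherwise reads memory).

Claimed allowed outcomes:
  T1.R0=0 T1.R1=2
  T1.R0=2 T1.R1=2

missing: T1.R0=0 T1.R1=0

outcome vector order: (T1.R0,T1.R1)
[TSO] allowed = {0/0; 0/2; 2/2}
TSO∖claimed = {0/0}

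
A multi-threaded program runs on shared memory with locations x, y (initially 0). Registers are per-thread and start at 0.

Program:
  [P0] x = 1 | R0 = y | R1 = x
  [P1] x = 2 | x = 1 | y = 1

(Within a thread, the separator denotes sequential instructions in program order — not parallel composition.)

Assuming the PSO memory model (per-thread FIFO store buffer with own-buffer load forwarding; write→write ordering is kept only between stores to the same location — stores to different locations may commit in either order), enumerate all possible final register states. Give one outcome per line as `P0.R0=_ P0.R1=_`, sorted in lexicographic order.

P0.R0=0 P0.R1=1
P0.R0=0 P0.R1=2
P0.R0=1 P0.R1=1
P0.R0=1 P0.R1=2

outcome vector order: (P0.R0,P0.R1)
|PSO outcomes| = 4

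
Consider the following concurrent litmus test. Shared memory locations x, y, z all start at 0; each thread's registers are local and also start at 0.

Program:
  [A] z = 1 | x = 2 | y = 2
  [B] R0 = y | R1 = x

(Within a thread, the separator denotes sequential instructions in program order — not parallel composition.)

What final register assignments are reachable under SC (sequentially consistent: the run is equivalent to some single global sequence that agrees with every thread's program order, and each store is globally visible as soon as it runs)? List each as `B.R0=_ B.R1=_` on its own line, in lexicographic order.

B.R0=0 B.R1=0
B.R0=0 B.R1=2
B.R0=2 B.R1=2

outcome vector order: (B.R0,B.R1)
|SC outcomes| = 3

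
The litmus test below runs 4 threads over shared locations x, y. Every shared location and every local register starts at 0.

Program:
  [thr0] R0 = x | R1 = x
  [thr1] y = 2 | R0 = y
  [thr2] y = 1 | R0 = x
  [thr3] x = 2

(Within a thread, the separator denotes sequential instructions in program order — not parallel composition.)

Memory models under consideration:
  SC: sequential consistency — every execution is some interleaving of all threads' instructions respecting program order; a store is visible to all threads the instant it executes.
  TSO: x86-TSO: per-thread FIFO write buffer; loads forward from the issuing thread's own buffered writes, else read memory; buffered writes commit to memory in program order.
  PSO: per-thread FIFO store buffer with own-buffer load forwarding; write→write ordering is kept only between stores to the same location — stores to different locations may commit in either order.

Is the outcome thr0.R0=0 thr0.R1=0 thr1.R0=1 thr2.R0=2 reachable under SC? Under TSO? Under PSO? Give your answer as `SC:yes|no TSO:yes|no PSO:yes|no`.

SC:yes TSO:yes PSO:yes

outcome vector order: (thr0.R0,thr0.R1,thr1.R0,thr2.R0)
[SC] allowed = {<0 0 1 0> <0 0 1 2> <0 0 2 0> <0 0 2 2> <0 2 1 0> <0 2 1 2> <0 2 2 0> <0 2 2 2> <2 2 1 0> <2 2 1 2> <2 2 2 0> <2 2 2 2>}
[TSO] allowed = {<0 0 1 0> <0 0 1 2> <0 0 2 0> <0 0 2 2> <0 2 1 0> <0 2 1 2> <0 2 2 0> <0 2 2 2> <2 2 1 0> <2 2 1 2> <2 2 2 0> <2 2 2 2>}
[PSO] allowed = {<0 0 1 0> <0 0 1 2> <0 0 2 0> <0 0 2 2> <0 2 1 0> <0 2 1 2> <0 2 2 0> <0 2 2 2> <2 2 1 0> <2 2 1 2> <2 2 2 0> <2 2 2 2>}
target <0 0 1 2> ∈ {SC,TSO,PSO}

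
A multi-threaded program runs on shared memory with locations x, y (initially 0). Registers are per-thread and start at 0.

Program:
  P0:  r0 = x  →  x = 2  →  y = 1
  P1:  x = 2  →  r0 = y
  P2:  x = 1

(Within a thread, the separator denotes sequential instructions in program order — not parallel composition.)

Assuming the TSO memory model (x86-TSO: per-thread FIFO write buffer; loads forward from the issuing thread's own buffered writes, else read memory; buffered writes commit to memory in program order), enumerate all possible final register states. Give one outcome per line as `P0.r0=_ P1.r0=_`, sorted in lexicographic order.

P0.r0=0 P1.r0=0
P0.r0=0 P1.r0=1
P0.r0=1 P1.r0=0
P0.r0=1 P1.r0=1
P0.r0=2 P1.r0=0
P0.r0=2 P1.r0=1

outcome vector order: (P0.r0,P1.r0)
|TSO outcomes| = 6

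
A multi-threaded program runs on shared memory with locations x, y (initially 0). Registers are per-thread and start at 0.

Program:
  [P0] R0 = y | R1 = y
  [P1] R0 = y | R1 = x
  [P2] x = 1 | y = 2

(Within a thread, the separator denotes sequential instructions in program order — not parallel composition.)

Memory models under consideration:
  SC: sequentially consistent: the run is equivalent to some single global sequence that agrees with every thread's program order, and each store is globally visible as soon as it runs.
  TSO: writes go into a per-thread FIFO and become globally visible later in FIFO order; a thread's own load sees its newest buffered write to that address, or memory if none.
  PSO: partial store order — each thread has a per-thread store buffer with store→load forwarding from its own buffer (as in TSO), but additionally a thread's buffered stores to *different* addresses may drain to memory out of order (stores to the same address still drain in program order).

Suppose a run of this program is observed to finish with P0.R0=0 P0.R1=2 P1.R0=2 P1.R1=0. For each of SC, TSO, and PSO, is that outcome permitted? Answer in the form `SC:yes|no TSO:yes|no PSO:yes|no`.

outcome vector order: (P0.R0,P0.R1,P1.R0,P1.R1)
SC: 9 outcomes — {<0 0 0 0> <0 0 0 1> <0 0 2 1> <0 2 0 0> <0 2 0 1> <0 2 2 1> <2 2 0 0> <2 2 0 1> <2 2 2 1>}
TSO: 9 outcomes — {<0 0 0 0> <0 0 0 1> <0 0 2 1> <0 2 0 0> <0 2 0 1> <0 2 2 1> <2 2 0 0> <2 2 0 1> <2 2 2 1>}
PSO: 12 outcomes — {<0 0 0 0> <0 0 0 1> <0 0 2 0> <0 0 2 1> <0 2 0 0> <0 2 0 1> <0 2 2 0> <0 2 2 1> <2 2 0 0> <2 2 0 1> <2 2 2 0> <2 2 2 1>}
target <0 2 2 0> ∈ {PSO}

SC:no TSO:no PSO:yes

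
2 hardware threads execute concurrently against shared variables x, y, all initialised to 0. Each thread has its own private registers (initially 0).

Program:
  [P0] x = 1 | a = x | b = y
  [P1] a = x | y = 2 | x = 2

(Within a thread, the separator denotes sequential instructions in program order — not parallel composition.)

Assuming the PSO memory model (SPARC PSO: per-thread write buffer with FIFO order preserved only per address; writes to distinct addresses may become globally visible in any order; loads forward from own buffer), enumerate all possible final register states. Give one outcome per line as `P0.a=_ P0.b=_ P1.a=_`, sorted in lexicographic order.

outcome vector order: (P0.a,P0.b,P1.a)
|PSO outcomes| = 8

P0.a=1 P0.b=0 P1.a=0
P0.a=1 P0.b=0 P1.a=1
P0.a=1 P0.b=2 P1.a=0
P0.a=1 P0.b=2 P1.a=1
P0.a=2 P0.b=0 P1.a=0
P0.a=2 P0.b=0 P1.a=1
P0.a=2 P0.b=2 P1.a=0
P0.a=2 P0.b=2 P1.a=1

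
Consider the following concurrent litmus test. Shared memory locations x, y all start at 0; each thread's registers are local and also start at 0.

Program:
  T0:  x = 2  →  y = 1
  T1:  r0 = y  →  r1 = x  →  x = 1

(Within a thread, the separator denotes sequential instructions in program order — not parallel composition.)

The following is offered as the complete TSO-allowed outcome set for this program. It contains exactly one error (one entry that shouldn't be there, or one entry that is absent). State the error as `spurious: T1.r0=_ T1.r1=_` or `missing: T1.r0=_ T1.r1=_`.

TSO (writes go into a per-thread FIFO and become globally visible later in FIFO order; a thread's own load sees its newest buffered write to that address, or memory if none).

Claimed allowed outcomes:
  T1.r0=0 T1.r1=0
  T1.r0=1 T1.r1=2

outcome vector order: (T1.r0,T1.r1)
TSO: 3 outcomes — {00; 02; 12}
TSO∖claimed = {02}

missing: T1.r0=0 T1.r1=2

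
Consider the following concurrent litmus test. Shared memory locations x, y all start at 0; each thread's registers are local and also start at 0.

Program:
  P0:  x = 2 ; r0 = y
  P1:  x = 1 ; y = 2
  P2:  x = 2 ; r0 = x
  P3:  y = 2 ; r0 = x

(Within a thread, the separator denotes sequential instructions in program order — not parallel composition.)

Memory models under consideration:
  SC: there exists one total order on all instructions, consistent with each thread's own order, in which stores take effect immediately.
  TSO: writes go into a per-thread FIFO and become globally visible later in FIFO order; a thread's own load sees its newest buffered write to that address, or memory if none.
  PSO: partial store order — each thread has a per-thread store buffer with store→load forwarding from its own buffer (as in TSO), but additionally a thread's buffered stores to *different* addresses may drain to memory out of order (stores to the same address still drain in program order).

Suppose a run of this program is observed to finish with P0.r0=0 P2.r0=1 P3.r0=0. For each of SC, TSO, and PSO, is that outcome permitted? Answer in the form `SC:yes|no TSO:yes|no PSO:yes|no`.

SC:no TSO:yes PSO:yes

outcome vector order: (P0.r0,P2.r0,P3.r0)
[SC] allowed = {<0 1 1> <0 1 2> <0 2 1> <0 2 2> <2 1 0> <2 1 1> <2 1 2> <2 2 0> <2 2 1> <2 2 2>}
[TSO] allowed = {<0 1 0> <0 1 1> <0 1 2> <0 2 0> <0 2 1> <0 2 2> <2 1 0> <2 1 1> <2 1 2> <2 2 0> <2 2 1> <2 2 2>}
[PSO] allowed = {<0 1 0> <0 1 1> <0 1 2> <0 2 0> <0 2 1> <0 2 2> <2 1 0> <2 1 1> <2 1 2> <2 2 0> <2 2 1> <2 2 2>}
target <0 1 0> ∈ {TSO,PSO}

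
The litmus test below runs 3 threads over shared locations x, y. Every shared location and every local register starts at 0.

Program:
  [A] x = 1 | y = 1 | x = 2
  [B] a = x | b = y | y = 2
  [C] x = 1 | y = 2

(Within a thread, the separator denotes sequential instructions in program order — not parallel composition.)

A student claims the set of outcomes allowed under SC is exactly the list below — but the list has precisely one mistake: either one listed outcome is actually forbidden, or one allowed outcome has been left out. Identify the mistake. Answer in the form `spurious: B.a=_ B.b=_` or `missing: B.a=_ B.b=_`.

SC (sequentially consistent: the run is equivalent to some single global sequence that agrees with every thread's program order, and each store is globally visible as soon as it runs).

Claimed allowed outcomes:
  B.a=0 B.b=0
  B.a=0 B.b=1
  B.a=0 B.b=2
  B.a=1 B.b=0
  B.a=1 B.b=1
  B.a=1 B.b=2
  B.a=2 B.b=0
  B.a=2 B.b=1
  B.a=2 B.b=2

outcome vector order: (B.a,B.b)
[SC] allowed = {(0,0), (0,1), (0,2), (1,0), (1,1), (1,2), (2,1), (2,2)}
claimed∖SC = {(2,0)}

spurious: B.a=2 B.b=0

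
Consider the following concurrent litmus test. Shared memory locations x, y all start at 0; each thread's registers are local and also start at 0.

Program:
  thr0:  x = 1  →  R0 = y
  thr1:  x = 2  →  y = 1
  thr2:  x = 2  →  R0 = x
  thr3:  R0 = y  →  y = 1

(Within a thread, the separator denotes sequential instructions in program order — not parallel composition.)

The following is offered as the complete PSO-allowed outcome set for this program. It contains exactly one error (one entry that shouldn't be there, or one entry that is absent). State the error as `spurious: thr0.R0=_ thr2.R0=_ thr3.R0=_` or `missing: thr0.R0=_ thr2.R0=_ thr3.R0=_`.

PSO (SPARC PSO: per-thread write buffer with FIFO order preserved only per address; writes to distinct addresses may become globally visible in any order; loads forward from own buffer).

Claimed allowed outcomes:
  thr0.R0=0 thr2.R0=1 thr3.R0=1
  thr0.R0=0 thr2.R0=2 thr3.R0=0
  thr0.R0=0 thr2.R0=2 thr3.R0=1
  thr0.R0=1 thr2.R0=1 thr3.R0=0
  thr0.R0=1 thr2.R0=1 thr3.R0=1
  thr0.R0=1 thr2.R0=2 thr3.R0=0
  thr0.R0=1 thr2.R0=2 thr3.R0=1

outcome vector order: (thr0.R0,thr2.R0,thr3.R0)
PSO: 8 outcomes — {<0 1 0>; <0 1 1>; <0 2 0>; <0 2 1>; <1 1 0>; <1 1 1>; <1 2 0>; <1 2 1>}
PSO∖claimed = {<0 1 0>}

missing: thr0.R0=0 thr2.R0=1 thr3.R0=0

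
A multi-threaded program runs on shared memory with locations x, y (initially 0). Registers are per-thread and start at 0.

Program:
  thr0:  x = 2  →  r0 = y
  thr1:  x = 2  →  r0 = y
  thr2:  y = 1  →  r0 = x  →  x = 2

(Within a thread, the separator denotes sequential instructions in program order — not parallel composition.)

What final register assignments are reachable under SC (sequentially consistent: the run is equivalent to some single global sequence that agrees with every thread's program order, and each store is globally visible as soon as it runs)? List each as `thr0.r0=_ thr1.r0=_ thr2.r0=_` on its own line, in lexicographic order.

thr0.r0=0 thr1.r0=0 thr2.r0=2
thr0.r0=0 thr1.r0=1 thr2.r0=2
thr0.r0=1 thr1.r0=0 thr2.r0=2
thr0.r0=1 thr1.r0=1 thr2.r0=0
thr0.r0=1 thr1.r0=1 thr2.r0=2

outcome vector order: (thr0.r0,thr1.r0,thr2.r0)
|SC outcomes| = 5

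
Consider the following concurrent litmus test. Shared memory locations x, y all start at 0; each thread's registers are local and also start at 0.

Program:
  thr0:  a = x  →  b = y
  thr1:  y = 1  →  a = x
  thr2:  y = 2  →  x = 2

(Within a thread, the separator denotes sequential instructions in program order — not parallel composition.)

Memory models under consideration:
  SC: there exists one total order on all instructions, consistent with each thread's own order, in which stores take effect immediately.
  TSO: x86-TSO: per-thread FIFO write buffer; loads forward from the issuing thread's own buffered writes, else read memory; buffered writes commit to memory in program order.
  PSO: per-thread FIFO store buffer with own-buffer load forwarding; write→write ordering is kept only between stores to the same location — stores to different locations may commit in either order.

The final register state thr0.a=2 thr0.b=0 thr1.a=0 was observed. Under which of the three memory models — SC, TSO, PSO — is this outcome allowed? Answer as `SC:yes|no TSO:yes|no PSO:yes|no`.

SC:no TSO:no PSO:yes

outcome vector order: (thr0.a,thr0.b,thr1.a)
[SC] allowed = {0/0/0 0/0/2 0/1/0 0/1/2 0/2/0 0/2/2 2/1/0 2/1/2 2/2/0 2/2/2}
[TSO] allowed = {0/0/0 0/0/2 0/1/0 0/1/2 0/2/0 0/2/2 2/1/0 2/1/2 2/2/0 2/2/2}
[PSO] allowed = {0/0/0 0/0/2 0/1/0 0/1/2 0/2/0 0/2/2 2/0/0 2/0/2 2/1/0 2/1/2 2/2/0 2/2/2}
target 2/0/0 ∈ {PSO}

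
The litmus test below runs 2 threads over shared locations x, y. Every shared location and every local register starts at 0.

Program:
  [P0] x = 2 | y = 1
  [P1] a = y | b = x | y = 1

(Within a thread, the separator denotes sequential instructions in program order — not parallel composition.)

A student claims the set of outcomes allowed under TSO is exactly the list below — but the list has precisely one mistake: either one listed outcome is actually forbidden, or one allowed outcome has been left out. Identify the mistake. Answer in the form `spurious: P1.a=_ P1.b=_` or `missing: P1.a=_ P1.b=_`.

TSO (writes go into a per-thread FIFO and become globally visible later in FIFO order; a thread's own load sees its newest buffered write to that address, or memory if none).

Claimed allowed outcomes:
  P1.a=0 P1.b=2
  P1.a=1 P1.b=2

outcome vector order: (P1.a,P1.b)
[TSO] allowed = {00 02 12}
TSO∖claimed = {00}

missing: P1.a=0 P1.b=0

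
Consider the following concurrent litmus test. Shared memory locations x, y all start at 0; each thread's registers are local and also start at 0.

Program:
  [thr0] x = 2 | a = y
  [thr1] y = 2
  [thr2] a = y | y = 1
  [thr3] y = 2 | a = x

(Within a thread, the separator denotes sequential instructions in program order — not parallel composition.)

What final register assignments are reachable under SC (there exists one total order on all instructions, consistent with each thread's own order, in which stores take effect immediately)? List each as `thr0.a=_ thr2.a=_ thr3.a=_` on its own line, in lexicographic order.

outcome vector order: (thr0.a,thr2.a,thr3.a)
|SC outcomes| = 10

thr0.a=0 thr2.a=0 thr3.a=2
thr0.a=0 thr2.a=2 thr3.a=2
thr0.a=1 thr2.a=0 thr3.a=0
thr0.a=1 thr2.a=0 thr3.a=2
thr0.a=1 thr2.a=2 thr3.a=0
thr0.a=1 thr2.a=2 thr3.a=2
thr0.a=2 thr2.a=0 thr3.a=0
thr0.a=2 thr2.a=0 thr3.a=2
thr0.a=2 thr2.a=2 thr3.a=0
thr0.a=2 thr2.a=2 thr3.a=2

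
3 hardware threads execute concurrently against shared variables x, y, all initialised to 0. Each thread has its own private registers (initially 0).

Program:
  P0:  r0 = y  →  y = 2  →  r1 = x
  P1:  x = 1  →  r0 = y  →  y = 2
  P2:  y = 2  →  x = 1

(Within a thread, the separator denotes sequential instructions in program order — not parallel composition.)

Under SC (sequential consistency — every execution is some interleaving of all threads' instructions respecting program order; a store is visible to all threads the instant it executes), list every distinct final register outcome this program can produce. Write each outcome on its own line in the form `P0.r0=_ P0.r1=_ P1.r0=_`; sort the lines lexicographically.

outcome vector order: (P0.r0,P0.r1,P1.r0)
|SC outcomes| = 6

P0.r0=0 P0.r1=0 P1.r0=2
P0.r0=0 P0.r1=1 P1.r0=0
P0.r0=0 P0.r1=1 P1.r0=2
P0.r0=2 P0.r1=0 P1.r0=2
P0.r0=2 P0.r1=1 P1.r0=0
P0.r0=2 P0.r1=1 P1.r0=2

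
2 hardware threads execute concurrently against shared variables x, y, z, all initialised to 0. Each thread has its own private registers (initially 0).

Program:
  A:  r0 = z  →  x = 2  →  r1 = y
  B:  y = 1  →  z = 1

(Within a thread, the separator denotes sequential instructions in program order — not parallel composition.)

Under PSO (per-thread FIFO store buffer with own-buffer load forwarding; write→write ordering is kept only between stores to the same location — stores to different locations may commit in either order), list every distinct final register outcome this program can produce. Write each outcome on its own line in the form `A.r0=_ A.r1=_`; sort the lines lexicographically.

A.r0=0 A.r1=0
A.r0=0 A.r1=1
A.r0=1 A.r1=0
A.r0=1 A.r1=1

outcome vector order: (A.r0,A.r1)
|PSO outcomes| = 4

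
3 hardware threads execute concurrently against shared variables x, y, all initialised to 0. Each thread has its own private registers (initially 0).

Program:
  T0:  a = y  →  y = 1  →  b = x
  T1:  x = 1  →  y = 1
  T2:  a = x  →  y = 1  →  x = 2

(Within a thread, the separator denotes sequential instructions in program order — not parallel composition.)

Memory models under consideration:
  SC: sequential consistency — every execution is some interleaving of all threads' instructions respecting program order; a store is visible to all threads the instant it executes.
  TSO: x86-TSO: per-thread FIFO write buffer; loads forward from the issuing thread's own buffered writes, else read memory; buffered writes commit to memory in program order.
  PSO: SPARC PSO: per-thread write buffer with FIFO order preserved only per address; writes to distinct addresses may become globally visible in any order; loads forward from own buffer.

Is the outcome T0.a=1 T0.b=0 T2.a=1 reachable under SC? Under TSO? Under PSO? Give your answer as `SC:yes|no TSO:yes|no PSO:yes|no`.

SC:no TSO:no PSO:yes

outcome vector order: (T0.a,T0.b,T2.a)
[SC] allowed = {<0 0 0> <0 0 1> <0 1 0> <0 1 1> <0 2 0> <0 2 1> <1 0 0> <1 1 0> <1 1 1> <1 2 0> <1 2 1>}
[TSO] allowed = {<0 0 0> <0 0 1> <0 1 0> <0 1 1> <0 2 0> <0 2 1> <1 0 0> <1 1 0> <1 1 1> <1 2 0> <1 2 1>}
[PSO] allowed = {<0 0 0> <0 0 1> <0 1 0> <0 1 1> <0 2 0> <0 2 1> <1 0 0> <1 0 1> <1 1 0> <1 1 1> <1 2 0> <1 2 1>}
target <1 0 1> ∈ {PSO}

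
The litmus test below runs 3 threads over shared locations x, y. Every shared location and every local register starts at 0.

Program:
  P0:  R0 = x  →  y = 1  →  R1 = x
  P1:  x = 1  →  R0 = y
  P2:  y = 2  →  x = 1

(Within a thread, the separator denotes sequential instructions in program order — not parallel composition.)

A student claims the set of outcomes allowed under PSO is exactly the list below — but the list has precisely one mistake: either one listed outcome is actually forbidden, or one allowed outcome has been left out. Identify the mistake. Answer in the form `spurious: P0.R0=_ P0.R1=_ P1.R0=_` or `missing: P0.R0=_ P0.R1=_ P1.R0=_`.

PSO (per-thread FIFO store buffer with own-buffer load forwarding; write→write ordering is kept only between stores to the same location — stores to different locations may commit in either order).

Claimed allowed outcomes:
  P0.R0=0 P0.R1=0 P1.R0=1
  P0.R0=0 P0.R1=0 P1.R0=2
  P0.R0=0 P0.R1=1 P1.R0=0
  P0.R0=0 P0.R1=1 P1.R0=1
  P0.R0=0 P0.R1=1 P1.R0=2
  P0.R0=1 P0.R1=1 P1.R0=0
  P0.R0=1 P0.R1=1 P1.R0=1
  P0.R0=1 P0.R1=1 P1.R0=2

missing: P0.R0=0 P0.R1=0 P1.R0=0

outcome vector order: (P0.R0,P0.R1,P1.R0)
PSO (9): 0/0/0 0/0/1 0/0/2 0/1/0 0/1/1 0/1/2 1/1/0 1/1/1 1/1/2
PSO∖claimed = {0/0/0}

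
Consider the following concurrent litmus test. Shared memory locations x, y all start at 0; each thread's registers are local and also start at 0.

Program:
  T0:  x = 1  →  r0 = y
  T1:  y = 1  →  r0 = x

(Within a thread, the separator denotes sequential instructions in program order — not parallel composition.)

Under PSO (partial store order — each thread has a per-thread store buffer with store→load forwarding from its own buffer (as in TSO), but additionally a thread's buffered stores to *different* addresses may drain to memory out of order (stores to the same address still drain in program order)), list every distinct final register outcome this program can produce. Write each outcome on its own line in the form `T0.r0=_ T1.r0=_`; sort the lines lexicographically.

outcome vector order: (T0.r0,T1.r0)
|PSO outcomes| = 4

T0.r0=0 T1.r0=0
T0.r0=0 T1.r0=1
T0.r0=1 T1.r0=0
T0.r0=1 T1.r0=1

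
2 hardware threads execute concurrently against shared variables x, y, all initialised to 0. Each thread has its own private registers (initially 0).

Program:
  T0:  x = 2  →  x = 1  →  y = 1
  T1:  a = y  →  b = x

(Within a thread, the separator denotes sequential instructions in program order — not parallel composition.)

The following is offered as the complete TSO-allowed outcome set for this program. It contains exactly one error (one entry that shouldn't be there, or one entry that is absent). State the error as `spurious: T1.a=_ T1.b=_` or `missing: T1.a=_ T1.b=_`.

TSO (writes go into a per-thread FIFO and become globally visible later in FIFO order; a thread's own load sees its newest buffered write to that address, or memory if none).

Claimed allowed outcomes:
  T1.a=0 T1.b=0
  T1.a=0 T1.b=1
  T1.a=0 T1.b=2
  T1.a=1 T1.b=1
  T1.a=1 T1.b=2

spurious: T1.a=1 T1.b=2

outcome vector order: (T1.a,T1.b)
[TSO] allowed = {<0 0> <0 1> <0 2> <1 1>}
claimed∖TSO = {<1 2>}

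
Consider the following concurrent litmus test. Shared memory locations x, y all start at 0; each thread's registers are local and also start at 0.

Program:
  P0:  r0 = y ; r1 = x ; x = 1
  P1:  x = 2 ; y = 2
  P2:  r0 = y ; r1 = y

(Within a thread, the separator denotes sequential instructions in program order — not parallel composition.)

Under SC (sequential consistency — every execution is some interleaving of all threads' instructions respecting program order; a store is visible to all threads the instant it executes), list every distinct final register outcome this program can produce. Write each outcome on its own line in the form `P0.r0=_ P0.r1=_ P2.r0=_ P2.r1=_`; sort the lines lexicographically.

P0.r0=0 P0.r1=0 P2.r0=0 P2.r1=0
P0.r0=0 P0.r1=0 P2.r0=0 P2.r1=2
P0.r0=0 P0.r1=0 P2.r0=2 P2.r1=2
P0.r0=0 P0.r1=2 P2.r0=0 P2.r1=0
P0.r0=0 P0.r1=2 P2.r0=0 P2.r1=2
P0.r0=0 P0.r1=2 P2.r0=2 P2.r1=2
P0.r0=2 P0.r1=2 P2.r0=0 P2.r1=0
P0.r0=2 P0.r1=2 P2.r0=0 P2.r1=2
P0.r0=2 P0.r1=2 P2.r0=2 P2.r1=2

outcome vector order: (P0.r0,P0.r1,P2.r0,P2.r1)
|SC outcomes| = 9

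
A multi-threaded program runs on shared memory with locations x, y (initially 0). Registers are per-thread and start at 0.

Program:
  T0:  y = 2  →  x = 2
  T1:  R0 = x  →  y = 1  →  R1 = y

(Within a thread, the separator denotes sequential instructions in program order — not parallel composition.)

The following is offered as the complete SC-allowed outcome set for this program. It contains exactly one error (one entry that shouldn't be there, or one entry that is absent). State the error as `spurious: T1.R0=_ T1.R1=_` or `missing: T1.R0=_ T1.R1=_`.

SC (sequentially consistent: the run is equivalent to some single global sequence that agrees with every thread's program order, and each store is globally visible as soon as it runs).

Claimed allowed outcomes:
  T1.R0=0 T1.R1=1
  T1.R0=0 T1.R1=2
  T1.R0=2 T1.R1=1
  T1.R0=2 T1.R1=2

spurious: T1.R0=2 T1.R1=2

outcome vector order: (T1.R0,T1.R1)
[SC] allowed = {01, 02, 21}
claimed∖SC = {22}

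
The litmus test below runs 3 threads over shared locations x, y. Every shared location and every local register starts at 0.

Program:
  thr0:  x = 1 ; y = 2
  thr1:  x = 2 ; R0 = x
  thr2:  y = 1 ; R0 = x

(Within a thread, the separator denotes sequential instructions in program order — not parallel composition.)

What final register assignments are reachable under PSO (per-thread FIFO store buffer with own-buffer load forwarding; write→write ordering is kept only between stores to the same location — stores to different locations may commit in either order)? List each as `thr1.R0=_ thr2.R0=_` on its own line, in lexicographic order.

outcome vector order: (thr1.R0,thr2.R0)
|PSO outcomes| = 6

thr1.R0=1 thr2.R0=0
thr1.R0=1 thr2.R0=1
thr1.R0=1 thr2.R0=2
thr1.R0=2 thr2.R0=0
thr1.R0=2 thr2.R0=1
thr1.R0=2 thr2.R0=2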